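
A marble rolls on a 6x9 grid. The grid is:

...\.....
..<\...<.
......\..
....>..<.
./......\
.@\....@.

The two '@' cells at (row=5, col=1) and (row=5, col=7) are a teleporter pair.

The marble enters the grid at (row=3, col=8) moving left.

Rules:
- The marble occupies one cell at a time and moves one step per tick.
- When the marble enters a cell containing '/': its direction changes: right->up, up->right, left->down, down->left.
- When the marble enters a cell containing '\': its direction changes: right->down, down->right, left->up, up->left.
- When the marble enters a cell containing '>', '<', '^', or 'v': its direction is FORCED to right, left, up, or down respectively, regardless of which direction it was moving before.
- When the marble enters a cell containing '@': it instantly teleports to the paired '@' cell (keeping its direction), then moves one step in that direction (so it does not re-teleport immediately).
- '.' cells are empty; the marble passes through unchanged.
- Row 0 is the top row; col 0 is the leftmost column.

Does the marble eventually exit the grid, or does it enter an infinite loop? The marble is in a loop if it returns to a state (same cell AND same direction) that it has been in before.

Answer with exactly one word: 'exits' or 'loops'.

Step 1: enter (3,8), '.' pass, move left to (3,7)
Step 2: enter (3,7), '<' forces left->left, move left to (3,6)
Step 3: enter (3,6), '.' pass, move left to (3,5)
Step 4: enter (3,5), '.' pass, move left to (3,4)
Step 5: enter (3,4), '>' forces left->right, move right to (3,5)
Step 6: enter (3,5), '.' pass, move right to (3,6)
Step 7: enter (3,6), '.' pass, move right to (3,7)
Step 8: enter (3,7), '<' forces right->left, move left to (3,6)
Step 9: at (3,6) dir=left — LOOP DETECTED (seen before)

Answer: loops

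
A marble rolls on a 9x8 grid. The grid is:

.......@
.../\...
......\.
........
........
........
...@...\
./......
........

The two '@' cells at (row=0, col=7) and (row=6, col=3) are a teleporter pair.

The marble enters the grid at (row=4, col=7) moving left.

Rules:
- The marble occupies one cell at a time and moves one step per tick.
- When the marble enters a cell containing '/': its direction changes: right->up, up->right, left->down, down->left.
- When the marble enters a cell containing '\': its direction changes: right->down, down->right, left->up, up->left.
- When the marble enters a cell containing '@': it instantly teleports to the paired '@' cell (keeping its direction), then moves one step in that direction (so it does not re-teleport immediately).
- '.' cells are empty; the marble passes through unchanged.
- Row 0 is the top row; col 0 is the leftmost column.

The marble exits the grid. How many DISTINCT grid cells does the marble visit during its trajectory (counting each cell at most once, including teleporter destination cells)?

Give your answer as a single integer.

Step 1: enter (4,7), '.' pass, move left to (4,6)
Step 2: enter (4,6), '.' pass, move left to (4,5)
Step 3: enter (4,5), '.' pass, move left to (4,4)
Step 4: enter (4,4), '.' pass, move left to (4,3)
Step 5: enter (4,3), '.' pass, move left to (4,2)
Step 6: enter (4,2), '.' pass, move left to (4,1)
Step 7: enter (4,1), '.' pass, move left to (4,0)
Step 8: enter (4,0), '.' pass, move left to (4,-1)
Step 9: at (4,-1) — EXIT via left edge, pos 4
Distinct cells visited: 8 (path length 8)

Answer: 8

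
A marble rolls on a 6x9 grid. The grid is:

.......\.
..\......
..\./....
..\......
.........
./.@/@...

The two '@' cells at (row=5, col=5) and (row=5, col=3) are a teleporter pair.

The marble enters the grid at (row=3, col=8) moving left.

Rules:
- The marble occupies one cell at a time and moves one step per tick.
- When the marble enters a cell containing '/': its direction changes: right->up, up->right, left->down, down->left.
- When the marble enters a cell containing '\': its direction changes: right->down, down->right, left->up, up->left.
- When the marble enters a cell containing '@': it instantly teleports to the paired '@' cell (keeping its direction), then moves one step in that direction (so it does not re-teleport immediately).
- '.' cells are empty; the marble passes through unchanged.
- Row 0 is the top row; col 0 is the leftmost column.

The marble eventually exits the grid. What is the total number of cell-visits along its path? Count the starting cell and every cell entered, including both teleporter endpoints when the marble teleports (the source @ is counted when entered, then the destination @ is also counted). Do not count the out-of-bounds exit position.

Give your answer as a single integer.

Step 1: enter (3,8), '.' pass, move left to (3,7)
Step 2: enter (3,7), '.' pass, move left to (3,6)
Step 3: enter (3,6), '.' pass, move left to (3,5)
Step 4: enter (3,5), '.' pass, move left to (3,4)
Step 5: enter (3,4), '.' pass, move left to (3,3)
Step 6: enter (3,3), '.' pass, move left to (3,2)
Step 7: enter (3,2), '\' deflects left->up, move up to (2,2)
Step 8: enter (2,2), '\' deflects up->left, move left to (2,1)
Step 9: enter (2,1), '.' pass, move left to (2,0)
Step 10: enter (2,0), '.' pass, move left to (2,-1)
Step 11: at (2,-1) — EXIT via left edge, pos 2
Path length (cell visits): 10

Answer: 10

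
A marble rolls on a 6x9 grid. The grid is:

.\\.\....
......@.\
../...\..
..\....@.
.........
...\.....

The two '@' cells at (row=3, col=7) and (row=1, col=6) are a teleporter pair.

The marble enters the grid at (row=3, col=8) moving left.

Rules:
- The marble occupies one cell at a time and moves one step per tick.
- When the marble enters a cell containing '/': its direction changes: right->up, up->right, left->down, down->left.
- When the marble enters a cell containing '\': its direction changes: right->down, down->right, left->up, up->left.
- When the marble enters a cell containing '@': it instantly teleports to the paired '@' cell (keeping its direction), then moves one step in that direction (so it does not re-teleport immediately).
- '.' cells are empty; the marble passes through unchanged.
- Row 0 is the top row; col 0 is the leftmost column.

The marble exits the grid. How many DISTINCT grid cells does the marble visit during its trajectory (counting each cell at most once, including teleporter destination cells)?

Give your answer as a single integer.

Step 1: enter (3,8), '.' pass, move left to (3,7)
Step 2: enter (3,7), '@' teleport (3,7)->(1,6), also enter (1,6), move left to (1,5)
Step 3: enter (1,5), '.' pass, move left to (1,4)
Step 4: enter (1,4), '.' pass, move left to (1,3)
Step 5: enter (1,3), '.' pass, move left to (1,2)
Step 6: enter (1,2), '.' pass, move left to (1,1)
Step 7: enter (1,1), '.' pass, move left to (1,0)
Step 8: enter (1,0), '.' pass, move left to (1,-1)
Step 9: at (1,-1) — EXIT via left edge, pos 1
Distinct cells visited: 9 (path length 9)

Answer: 9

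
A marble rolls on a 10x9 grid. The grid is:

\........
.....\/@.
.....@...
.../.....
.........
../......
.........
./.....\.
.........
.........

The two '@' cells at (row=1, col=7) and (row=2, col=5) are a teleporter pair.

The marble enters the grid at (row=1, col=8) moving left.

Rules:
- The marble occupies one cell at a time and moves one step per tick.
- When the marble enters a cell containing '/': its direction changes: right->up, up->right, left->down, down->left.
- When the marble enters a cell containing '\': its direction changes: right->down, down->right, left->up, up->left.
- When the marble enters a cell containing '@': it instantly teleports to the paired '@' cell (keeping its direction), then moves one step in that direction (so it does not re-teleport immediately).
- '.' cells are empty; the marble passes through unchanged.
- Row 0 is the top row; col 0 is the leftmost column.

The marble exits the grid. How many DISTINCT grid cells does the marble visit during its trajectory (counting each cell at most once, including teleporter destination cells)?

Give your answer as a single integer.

Answer: 8

Derivation:
Step 1: enter (1,8), '.' pass, move left to (1,7)
Step 2: enter (1,7), '@' teleport (1,7)->(2,5), also enter (2,5), move left to (2,4)
Step 3: enter (2,4), '.' pass, move left to (2,3)
Step 4: enter (2,3), '.' pass, move left to (2,2)
Step 5: enter (2,2), '.' pass, move left to (2,1)
Step 6: enter (2,1), '.' pass, move left to (2,0)
Step 7: enter (2,0), '.' pass, move left to (2,-1)
Step 8: at (2,-1) — EXIT via left edge, pos 2
Distinct cells visited: 8 (path length 8)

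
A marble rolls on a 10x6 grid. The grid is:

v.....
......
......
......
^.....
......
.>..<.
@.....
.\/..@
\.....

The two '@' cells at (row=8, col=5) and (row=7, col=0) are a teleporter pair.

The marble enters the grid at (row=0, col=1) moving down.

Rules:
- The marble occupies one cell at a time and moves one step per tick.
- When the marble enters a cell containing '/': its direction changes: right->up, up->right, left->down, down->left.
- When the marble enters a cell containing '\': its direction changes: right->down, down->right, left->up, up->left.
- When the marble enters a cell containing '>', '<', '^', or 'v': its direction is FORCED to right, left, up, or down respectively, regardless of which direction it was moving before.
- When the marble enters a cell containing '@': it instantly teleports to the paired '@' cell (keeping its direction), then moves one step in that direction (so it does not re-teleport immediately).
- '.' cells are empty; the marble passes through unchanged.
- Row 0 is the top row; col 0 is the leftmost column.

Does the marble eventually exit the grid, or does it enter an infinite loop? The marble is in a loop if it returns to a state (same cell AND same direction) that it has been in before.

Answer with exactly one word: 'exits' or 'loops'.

Answer: loops

Derivation:
Step 1: enter (0,1), '.' pass, move down to (1,1)
Step 2: enter (1,1), '.' pass, move down to (2,1)
Step 3: enter (2,1), '.' pass, move down to (3,1)
Step 4: enter (3,1), '.' pass, move down to (4,1)
Step 5: enter (4,1), '.' pass, move down to (5,1)
Step 6: enter (5,1), '.' pass, move down to (6,1)
Step 7: enter (6,1), '>' forces down->right, move right to (6,2)
Step 8: enter (6,2), '.' pass, move right to (6,3)
Step 9: enter (6,3), '.' pass, move right to (6,4)
Step 10: enter (6,4), '<' forces right->left, move left to (6,3)
Step 11: enter (6,3), '.' pass, move left to (6,2)
Step 12: enter (6,2), '.' pass, move left to (6,1)
Step 13: enter (6,1), '>' forces left->right, move right to (6,2)
Step 14: at (6,2) dir=right — LOOP DETECTED (seen before)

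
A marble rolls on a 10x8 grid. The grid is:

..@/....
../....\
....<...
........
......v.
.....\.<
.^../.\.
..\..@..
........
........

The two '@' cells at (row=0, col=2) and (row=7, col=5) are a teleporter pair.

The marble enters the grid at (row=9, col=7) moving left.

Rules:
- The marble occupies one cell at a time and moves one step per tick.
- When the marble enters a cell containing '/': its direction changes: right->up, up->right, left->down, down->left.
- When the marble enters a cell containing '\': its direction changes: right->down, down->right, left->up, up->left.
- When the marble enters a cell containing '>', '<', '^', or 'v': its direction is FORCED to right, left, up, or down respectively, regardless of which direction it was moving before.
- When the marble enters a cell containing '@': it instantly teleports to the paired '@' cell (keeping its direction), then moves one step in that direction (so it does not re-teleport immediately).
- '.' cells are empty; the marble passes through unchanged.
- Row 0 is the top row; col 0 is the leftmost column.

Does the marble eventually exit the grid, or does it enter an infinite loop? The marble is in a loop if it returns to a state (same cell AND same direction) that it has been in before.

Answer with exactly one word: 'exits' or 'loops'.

Answer: exits

Derivation:
Step 1: enter (9,7), '.' pass, move left to (9,6)
Step 2: enter (9,6), '.' pass, move left to (9,5)
Step 3: enter (9,5), '.' pass, move left to (9,4)
Step 4: enter (9,4), '.' pass, move left to (9,3)
Step 5: enter (9,3), '.' pass, move left to (9,2)
Step 6: enter (9,2), '.' pass, move left to (9,1)
Step 7: enter (9,1), '.' pass, move left to (9,0)
Step 8: enter (9,0), '.' pass, move left to (9,-1)
Step 9: at (9,-1) — EXIT via left edge, pos 9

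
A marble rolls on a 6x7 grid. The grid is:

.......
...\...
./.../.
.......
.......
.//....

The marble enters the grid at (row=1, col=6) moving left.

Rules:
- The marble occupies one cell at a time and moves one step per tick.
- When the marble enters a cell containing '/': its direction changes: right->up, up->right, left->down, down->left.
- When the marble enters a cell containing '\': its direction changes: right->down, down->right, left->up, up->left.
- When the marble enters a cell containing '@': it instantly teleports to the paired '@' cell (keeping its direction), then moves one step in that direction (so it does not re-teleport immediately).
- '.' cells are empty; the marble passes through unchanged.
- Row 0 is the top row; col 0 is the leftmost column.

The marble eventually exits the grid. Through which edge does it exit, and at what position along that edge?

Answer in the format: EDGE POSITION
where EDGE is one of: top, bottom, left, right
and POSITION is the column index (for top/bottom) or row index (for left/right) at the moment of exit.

Step 1: enter (1,6), '.' pass, move left to (1,5)
Step 2: enter (1,5), '.' pass, move left to (1,4)
Step 3: enter (1,4), '.' pass, move left to (1,3)
Step 4: enter (1,3), '\' deflects left->up, move up to (0,3)
Step 5: enter (0,3), '.' pass, move up to (-1,3)
Step 6: at (-1,3) — EXIT via top edge, pos 3

Answer: top 3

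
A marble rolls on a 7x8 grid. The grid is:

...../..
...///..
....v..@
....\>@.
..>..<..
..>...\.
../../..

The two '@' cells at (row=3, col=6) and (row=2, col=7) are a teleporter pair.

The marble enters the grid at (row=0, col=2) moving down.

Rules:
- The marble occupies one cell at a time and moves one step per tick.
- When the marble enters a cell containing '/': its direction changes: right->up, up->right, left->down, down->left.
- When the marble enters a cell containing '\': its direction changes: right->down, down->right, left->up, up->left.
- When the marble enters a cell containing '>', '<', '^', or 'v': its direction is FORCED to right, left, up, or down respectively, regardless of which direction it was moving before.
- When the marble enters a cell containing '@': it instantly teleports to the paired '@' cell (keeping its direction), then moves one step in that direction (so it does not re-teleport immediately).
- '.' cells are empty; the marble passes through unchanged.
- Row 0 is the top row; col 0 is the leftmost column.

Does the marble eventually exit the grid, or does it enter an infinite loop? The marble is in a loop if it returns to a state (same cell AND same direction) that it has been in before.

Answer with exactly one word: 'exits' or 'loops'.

Answer: loops

Derivation:
Step 1: enter (0,2), '.' pass, move down to (1,2)
Step 2: enter (1,2), '.' pass, move down to (2,2)
Step 3: enter (2,2), '.' pass, move down to (3,2)
Step 4: enter (3,2), '.' pass, move down to (4,2)
Step 5: enter (4,2), '>' forces down->right, move right to (4,3)
Step 6: enter (4,3), '.' pass, move right to (4,4)
Step 7: enter (4,4), '.' pass, move right to (4,5)
Step 8: enter (4,5), '<' forces right->left, move left to (4,4)
Step 9: enter (4,4), '.' pass, move left to (4,3)
Step 10: enter (4,3), '.' pass, move left to (4,2)
Step 11: enter (4,2), '>' forces left->right, move right to (4,3)
Step 12: at (4,3) dir=right — LOOP DETECTED (seen before)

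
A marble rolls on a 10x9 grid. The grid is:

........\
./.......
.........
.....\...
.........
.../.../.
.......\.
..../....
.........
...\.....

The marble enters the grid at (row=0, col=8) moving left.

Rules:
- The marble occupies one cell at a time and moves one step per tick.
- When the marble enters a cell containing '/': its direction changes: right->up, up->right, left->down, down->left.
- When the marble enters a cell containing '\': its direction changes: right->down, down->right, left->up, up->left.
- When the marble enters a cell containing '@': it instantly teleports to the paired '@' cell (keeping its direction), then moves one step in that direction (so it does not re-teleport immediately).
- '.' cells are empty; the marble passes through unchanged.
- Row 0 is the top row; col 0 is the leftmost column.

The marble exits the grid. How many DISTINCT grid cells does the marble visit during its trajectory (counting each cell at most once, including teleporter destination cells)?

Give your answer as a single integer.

Step 1: enter (0,8), '\' deflects left->up, move up to (-1,8)
Step 2: at (-1,8) — EXIT via top edge, pos 8
Distinct cells visited: 1 (path length 1)

Answer: 1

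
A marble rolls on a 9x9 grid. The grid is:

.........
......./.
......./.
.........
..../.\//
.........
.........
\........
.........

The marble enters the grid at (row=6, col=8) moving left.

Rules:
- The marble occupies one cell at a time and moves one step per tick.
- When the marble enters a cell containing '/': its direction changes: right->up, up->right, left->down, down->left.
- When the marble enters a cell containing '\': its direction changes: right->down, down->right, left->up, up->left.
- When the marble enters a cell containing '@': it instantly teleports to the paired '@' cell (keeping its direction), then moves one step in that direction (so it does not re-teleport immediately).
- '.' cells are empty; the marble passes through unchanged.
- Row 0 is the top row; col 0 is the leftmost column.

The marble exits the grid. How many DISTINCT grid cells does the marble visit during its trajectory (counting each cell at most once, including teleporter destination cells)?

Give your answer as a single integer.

Step 1: enter (6,8), '.' pass, move left to (6,7)
Step 2: enter (6,7), '.' pass, move left to (6,6)
Step 3: enter (6,6), '.' pass, move left to (6,5)
Step 4: enter (6,5), '.' pass, move left to (6,4)
Step 5: enter (6,4), '.' pass, move left to (6,3)
Step 6: enter (6,3), '.' pass, move left to (6,2)
Step 7: enter (6,2), '.' pass, move left to (6,1)
Step 8: enter (6,1), '.' pass, move left to (6,0)
Step 9: enter (6,0), '.' pass, move left to (6,-1)
Step 10: at (6,-1) — EXIT via left edge, pos 6
Distinct cells visited: 9 (path length 9)

Answer: 9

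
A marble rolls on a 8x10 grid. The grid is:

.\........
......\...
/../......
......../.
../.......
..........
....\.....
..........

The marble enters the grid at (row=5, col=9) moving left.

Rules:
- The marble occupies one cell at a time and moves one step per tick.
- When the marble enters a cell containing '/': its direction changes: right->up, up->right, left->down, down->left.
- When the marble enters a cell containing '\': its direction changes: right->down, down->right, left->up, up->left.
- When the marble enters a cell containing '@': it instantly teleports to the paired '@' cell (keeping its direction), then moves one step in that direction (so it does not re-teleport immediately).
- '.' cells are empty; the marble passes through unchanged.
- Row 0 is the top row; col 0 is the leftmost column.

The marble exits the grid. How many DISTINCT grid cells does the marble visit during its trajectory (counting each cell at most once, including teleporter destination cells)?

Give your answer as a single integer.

Step 1: enter (5,9), '.' pass, move left to (5,8)
Step 2: enter (5,8), '.' pass, move left to (5,7)
Step 3: enter (5,7), '.' pass, move left to (5,6)
Step 4: enter (5,6), '.' pass, move left to (5,5)
Step 5: enter (5,5), '.' pass, move left to (5,4)
Step 6: enter (5,4), '.' pass, move left to (5,3)
Step 7: enter (5,3), '.' pass, move left to (5,2)
Step 8: enter (5,2), '.' pass, move left to (5,1)
Step 9: enter (5,1), '.' pass, move left to (5,0)
Step 10: enter (5,0), '.' pass, move left to (5,-1)
Step 11: at (5,-1) — EXIT via left edge, pos 5
Distinct cells visited: 10 (path length 10)

Answer: 10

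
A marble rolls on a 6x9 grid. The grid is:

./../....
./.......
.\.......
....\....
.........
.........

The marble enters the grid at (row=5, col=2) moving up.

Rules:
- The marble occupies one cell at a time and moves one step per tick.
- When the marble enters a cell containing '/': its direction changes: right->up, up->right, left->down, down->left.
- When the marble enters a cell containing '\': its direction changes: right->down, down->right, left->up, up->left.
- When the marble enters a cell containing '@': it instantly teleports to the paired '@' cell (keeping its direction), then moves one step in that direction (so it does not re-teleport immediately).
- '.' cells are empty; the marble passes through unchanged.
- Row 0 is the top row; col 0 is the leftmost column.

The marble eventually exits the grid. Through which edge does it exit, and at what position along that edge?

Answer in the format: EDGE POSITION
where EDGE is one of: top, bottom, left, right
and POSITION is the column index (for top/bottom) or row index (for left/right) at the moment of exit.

Step 1: enter (5,2), '.' pass, move up to (4,2)
Step 2: enter (4,2), '.' pass, move up to (3,2)
Step 3: enter (3,2), '.' pass, move up to (2,2)
Step 4: enter (2,2), '.' pass, move up to (1,2)
Step 5: enter (1,2), '.' pass, move up to (0,2)
Step 6: enter (0,2), '.' pass, move up to (-1,2)
Step 7: at (-1,2) — EXIT via top edge, pos 2

Answer: top 2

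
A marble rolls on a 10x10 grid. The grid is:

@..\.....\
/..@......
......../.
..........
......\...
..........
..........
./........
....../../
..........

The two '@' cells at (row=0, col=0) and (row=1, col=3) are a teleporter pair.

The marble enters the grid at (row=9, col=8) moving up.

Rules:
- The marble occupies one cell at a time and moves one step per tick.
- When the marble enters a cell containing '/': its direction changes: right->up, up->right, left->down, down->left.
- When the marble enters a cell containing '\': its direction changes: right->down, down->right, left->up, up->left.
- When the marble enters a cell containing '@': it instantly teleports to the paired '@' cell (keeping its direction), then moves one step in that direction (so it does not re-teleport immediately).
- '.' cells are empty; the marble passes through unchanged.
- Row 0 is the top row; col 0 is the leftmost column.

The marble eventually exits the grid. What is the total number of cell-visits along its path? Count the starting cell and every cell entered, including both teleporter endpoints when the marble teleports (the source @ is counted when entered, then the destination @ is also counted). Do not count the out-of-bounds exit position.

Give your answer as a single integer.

Answer: 9

Derivation:
Step 1: enter (9,8), '.' pass, move up to (8,8)
Step 2: enter (8,8), '.' pass, move up to (7,8)
Step 3: enter (7,8), '.' pass, move up to (6,8)
Step 4: enter (6,8), '.' pass, move up to (5,8)
Step 5: enter (5,8), '.' pass, move up to (4,8)
Step 6: enter (4,8), '.' pass, move up to (3,8)
Step 7: enter (3,8), '.' pass, move up to (2,8)
Step 8: enter (2,8), '/' deflects up->right, move right to (2,9)
Step 9: enter (2,9), '.' pass, move right to (2,10)
Step 10: at (2,10) — EXIT via right edge, pos 2
Path length (cell visits): 9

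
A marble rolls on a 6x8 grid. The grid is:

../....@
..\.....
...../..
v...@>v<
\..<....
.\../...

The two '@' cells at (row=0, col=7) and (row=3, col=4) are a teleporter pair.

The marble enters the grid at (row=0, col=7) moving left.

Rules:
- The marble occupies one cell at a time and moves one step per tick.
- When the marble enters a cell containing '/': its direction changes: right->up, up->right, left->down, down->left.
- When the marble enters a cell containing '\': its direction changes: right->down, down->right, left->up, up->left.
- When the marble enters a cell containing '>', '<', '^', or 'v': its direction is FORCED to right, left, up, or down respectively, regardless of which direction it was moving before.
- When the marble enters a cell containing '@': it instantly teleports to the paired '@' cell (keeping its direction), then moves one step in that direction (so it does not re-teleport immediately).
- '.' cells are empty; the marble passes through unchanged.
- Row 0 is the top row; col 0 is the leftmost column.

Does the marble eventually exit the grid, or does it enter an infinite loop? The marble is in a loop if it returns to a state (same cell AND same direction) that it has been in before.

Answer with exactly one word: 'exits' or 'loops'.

Step 1: enter (0,7), '@' teleport (0,7)->(3,4), also enter (3,4), move left to (3,3)
Step 2: enter (3,3), '.' pass, move left to (3,2)
Step 3: enter (3,2), '.' pass, move left to (3,1)
Step 4: enter (3,1), '.' pass, move left to (3,0)
Step 5: enter (3,0), 'v' forces left->down, move down to (4,0)
Step 6: enter (4,0), '\' deflects down->right, move right to (4,1)
Step 7: enter (4,1), '.' pass, move right to (4,2)
Step 8: enter (4,2), '.' pass, move right to (4,3)
Step 9: enter (4,3), '<' forces right->left, move left to (4,2)
Step 10: enter (4,2), '.' pass, move left to (4,1)
Step 11: enter (4,1), '.' pass, move left to (4,0)
Step 12: enter (4,0), '\' deflects left->up, move up to (3,0)
Step 13: enter (3,0), 'v' forces up->down, move down to (4,0)
Step 14: at (4,0) dir=down — LOOP DETECTED (seen before)

Answer: loops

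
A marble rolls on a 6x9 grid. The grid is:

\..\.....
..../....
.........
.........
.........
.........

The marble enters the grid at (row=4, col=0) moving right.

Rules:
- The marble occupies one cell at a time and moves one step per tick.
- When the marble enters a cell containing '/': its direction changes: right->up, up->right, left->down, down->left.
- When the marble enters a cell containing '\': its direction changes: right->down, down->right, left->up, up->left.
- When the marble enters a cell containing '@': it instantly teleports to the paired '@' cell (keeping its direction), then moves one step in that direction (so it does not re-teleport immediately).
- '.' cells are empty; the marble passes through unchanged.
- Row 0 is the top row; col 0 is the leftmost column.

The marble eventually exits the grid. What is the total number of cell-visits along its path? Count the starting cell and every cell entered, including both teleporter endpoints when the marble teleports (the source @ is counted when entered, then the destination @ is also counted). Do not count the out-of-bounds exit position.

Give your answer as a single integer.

Answer: 9

Derivation:
Step 1: enter (4,0), '.' pass, move right to (4,1)
Step 2: enter (4,1), '.' pass, move right to (4,2)
Step 3: enter (4,2), '.' pass, move right to (4,3)
Step 4: enter (4,3), '.' pass, move right to (4,4)
Step 5: enter (4,4), '.' pass, move right to (4,5)
Step 6: enter (4,5), '.' pass, move right to (4,6)
Step 7: enter (4,6), '.' pass, move right to (4,7)
Step 8: enter (4,7), '.' pass, move right to (4,8)
Step 9: enter (4,8), '.' pass, move right to (4,9)
Step 10: at (4,9) — EXIT via right edge, pos 4
Path length (cell visits): 9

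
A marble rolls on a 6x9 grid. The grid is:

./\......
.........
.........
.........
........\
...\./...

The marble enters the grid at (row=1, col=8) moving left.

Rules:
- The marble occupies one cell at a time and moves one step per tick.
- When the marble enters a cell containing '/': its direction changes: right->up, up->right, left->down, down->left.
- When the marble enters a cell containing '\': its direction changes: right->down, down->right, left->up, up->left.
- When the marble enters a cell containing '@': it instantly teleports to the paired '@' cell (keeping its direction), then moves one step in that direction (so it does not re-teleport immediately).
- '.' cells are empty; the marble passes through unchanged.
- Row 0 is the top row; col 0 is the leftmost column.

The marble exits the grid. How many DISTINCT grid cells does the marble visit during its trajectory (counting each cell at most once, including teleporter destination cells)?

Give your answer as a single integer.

Answer: 9

Derivation:
Step 1: enter (1,8), '.' pass, move left to (1,7)
Step 2: enter (1,7), '.' pass, move left to (1,6)
Step 3: enter (1,6), '.' pass, move left to (1,5)
Step 4: enter (1,5), '.' pass, move left to (1,4)
Step 5: enter (1,4), '.' pass, move left to (1,3)
Step 6: enter (1,3), '.' pass, move left to (1,2)
Step 7: enter (1,2), '.' pass, move left to (1,1)
Step 8: enter (1,1), '.' pass, move left to (1,0)
Step 9: enter (1,0), '.' pass, move left to (1,-1)
Step 10: at (1,-1) — EXIT via left edge, pos 1
Distinct cells visited: 9 (path length 9)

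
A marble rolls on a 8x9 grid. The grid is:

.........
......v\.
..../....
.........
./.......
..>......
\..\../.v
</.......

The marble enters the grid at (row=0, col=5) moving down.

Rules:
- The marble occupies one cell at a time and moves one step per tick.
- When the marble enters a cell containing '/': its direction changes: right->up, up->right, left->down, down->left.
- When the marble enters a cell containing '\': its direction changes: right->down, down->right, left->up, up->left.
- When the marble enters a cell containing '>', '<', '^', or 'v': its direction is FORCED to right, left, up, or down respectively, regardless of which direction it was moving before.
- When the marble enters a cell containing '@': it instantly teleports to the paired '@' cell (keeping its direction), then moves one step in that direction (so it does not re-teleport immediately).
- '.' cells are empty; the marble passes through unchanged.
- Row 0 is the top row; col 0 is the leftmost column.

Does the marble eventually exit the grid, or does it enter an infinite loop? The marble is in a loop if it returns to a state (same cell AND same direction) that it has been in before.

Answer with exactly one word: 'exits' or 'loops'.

Answer: exits

Derivation:
Step 1: enter (0,5), '.' pass, move down to (1,5)
Step 2: enter (1,5), '.' pass, move down to (2,5)
Step 3: enter (2,5), '.' pass, move down to (3,5)
Step 4: enter (3,5), '.' pass, move down to (4,5)
Step 5: enter (4,5), '.' pass, move down to (5,5)
Step 6: enter (5,5), '.' pass, move down to (6,5)
Step 7: enter (6,5), '.' pass, move down to (7,5)
Step 8: enter (7,5), '.' pass, move down to (8,5)
Step 9: at (8,5) — EXIT via bottom edge, pos 5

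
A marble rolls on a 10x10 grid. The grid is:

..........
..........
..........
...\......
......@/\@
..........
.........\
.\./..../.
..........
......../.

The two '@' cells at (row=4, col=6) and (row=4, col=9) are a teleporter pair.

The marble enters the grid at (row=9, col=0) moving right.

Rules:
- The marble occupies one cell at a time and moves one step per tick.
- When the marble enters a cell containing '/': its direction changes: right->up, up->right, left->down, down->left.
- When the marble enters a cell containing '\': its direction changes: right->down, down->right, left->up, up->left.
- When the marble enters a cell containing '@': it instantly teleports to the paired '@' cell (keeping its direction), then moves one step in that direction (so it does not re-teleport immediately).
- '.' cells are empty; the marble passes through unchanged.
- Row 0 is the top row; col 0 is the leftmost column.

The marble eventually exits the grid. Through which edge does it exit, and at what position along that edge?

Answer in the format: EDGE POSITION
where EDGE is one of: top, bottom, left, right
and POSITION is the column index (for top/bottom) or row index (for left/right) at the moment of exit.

Step 1: enter (9,0), '.' pass, move right to (9,1)
Step 2: enter (9,1), '.' pass, move right to (9,2)
Step 3: enter (9,2), '.' pass, move right to (9,3)
Step 4: enter (9,3), '.' pass, move right to (9,4)
Step 5: enter (9,4), '.' pass, move right to (9,5)
Step 6: enter (9,5), '.' pass, move right to (9,6)
Step 7: enter (9,6), '.' pass, move right to (9,7)
Step 8: enter (9,7), '.' pass, move right to (9,8)
Step 9: enter (9,8), '/' deflects right->up, move up to (8,8)
Step 10: enter (8,8), '.' pass, move up to (7,8)
Step 11: enter (7,8), '/' deflects up->right, move right to (7,9)
Step 12: enter (7,9), '.' pass, move right to (7,10)
Step 13: at (7,10) — EXIT via right edge, pos 7

Answer: right 7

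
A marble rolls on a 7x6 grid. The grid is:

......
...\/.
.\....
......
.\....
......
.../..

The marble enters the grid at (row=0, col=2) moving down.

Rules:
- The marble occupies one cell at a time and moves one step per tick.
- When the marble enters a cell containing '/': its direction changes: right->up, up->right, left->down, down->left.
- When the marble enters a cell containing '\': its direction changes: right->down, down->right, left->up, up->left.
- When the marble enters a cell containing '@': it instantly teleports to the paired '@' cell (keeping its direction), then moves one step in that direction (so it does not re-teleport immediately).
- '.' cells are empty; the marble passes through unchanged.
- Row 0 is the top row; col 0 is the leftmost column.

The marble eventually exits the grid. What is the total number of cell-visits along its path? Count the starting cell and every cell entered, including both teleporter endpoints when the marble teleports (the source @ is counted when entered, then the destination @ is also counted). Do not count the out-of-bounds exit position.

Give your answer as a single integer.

Answer: 7

Derivation:
Step 1: enter (0,2), '.' pass, move down to (1,2)
Step 2: enter (1,2), '.' pass, move down to (2,2)
Step 3: enter (2,2), '.' pass, move down to (3,2)
Step 4: enter (3,2), '.' pass, move down to (4,2)
Step 5: enter (4,2), '.' pass, move down to (5,2)
Step 6: enter (5,2), '.' pass, move down to (6,2)
Step 7: enter (6,2), '.' pass, move down to (7,2)
Step 8: at (7,2) — EXIT via bottom edge, pos 2
Path length (cell visits): 7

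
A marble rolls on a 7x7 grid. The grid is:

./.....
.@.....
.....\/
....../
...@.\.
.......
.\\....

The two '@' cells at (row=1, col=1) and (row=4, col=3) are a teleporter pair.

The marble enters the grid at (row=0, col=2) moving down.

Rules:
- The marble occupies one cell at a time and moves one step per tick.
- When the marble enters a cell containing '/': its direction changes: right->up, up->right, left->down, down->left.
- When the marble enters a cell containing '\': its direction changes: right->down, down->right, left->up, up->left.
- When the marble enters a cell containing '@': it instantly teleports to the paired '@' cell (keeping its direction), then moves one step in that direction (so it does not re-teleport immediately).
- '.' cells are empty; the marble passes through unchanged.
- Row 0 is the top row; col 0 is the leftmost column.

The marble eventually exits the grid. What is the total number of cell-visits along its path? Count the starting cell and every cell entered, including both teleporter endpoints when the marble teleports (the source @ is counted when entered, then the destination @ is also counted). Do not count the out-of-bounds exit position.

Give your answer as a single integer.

Step 1: enter (0,2), '.' pass, move down to (1,2)
Step 2: enter (1,2), '.' pass, move down to (2,2)
Step 3: enter (2,2), '.' pass, move down to (3,2)
Step 4: enter (3,2), '.' pass, move down to (4,2)
Step 5: enter (4,2), '.' pass, move down to (5,2)
Step 6: enter (5,2), '.' pass, move down to (6,2)
Step 7: enter (6,2), '\' deflects down->right, move right to (6,3)
Step 8: enter (6,3), '.' pass, move right to (6,4)
Step 9: enter (6,4), '.' pass, move right to (6,5)
Step 10: enter (6,5), '.' pass, move right to (6,6)
Step 11: enter (6,6), '.' pass, move right to (6,7)
Step 12: at (6,7) — EXIT via right edge, pos 6
Path length (cell visits): 11

Answer: 11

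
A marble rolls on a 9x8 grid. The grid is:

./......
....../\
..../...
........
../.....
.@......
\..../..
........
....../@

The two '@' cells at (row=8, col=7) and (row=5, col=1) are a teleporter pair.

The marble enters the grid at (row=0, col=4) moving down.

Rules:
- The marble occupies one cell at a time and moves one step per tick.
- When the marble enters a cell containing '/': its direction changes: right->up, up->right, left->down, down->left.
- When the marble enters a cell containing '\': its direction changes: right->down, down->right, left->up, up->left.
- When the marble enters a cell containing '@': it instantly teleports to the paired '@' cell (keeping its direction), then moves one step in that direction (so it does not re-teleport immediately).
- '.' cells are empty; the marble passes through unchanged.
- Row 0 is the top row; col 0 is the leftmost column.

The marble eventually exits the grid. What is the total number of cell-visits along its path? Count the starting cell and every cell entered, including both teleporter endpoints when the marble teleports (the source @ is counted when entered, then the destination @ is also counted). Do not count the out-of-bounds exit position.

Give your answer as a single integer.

Step 1: enter (0,4), '.' pass, move down to (1,4)
Step 2: enter (1,4), '.' pass, move down to (2,4)
Step 3: enter (2,4), '/' deflects down->left, move left to (2,3)
Step 4: enter (2,3), '.' pass, move left to (2,2)
Step 5: enter (2,2), '.' pass, move left to (2,1)
Step 6: enter (2,1), '.' pass, move left to (2,0)
Step 7: enter (2,0), '.' pass, move left to (2,-1)
Step 8: at (2,-1) — EXIT via left edge, pos 2
Path length (cell visits): 7

Answer: 7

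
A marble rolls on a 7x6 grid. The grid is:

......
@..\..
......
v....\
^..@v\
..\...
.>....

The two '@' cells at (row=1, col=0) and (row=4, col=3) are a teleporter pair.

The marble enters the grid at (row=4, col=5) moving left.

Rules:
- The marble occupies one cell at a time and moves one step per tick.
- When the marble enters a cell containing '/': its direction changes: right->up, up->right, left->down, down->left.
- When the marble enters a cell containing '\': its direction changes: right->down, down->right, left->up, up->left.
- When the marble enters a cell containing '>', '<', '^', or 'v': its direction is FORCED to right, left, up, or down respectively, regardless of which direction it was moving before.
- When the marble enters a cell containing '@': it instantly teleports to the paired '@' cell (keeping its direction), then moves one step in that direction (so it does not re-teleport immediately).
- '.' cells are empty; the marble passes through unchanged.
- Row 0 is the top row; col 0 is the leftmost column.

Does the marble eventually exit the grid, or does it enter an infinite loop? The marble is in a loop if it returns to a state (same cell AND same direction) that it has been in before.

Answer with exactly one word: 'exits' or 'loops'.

Step 1: enter (4,5), '\' deflects left->up, move up to (3,5)
Step 2: enter (3,5), '\' deflects up->left, move left to (3,4)
Step 3: enter (3,4), '.' pass, move left to (3,3)
Step 4: enter (3,3), '.' pass, move left to (3,2)
Step 5: enter (3,2), '.' pass, move left to (3,1)
Step 6: enter (3,1), '.' pass, move left to (3,0)
Step 7: enter (3,0), 'v' forces left->down, move down to (4,0)
Step 8: enter (4,0), '^' forces down->up, move up to (3,0)
Step 9: enter (3,0), 'v' forces up->down, move down to (4,0)
Step 10: at (4,0) dir=down — LOOP DETECTED (seen before)

Answer: loops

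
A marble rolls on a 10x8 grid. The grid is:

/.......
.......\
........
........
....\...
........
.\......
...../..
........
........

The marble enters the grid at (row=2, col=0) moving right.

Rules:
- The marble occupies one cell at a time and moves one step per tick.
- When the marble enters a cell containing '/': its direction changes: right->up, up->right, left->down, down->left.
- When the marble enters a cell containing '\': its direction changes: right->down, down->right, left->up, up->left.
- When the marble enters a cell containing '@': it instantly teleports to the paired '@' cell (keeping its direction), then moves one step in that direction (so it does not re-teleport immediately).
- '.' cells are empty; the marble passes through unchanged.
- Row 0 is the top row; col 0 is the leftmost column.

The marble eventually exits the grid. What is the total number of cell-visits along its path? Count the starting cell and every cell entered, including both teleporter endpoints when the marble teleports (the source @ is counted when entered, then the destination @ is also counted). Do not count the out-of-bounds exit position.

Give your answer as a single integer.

Step 1: enter (2,0), '.' pass, move right to (2,1)
Step 2: enter (2,1), '.' pass, move right to (2,2)
Step 3: enter (2,2), '.' pass, move right to (2,3)
Step 4: enter (2,3), '.' pass, move right to (2,4)
Step 5: enter (2,4), '.' pass, move right to (2,5)
Step 6: enter (2,5), '.' pass, move right to (2,6)
Step 7: enter (2,6), '.' pass, move right to (2,7)
Step 8: enter (2,7), '.' pass, move right to (2,8)
Step 9: at (2,8) — EXIT via right edge, pos 2
Path length (cell visits): 8

Answer: 8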